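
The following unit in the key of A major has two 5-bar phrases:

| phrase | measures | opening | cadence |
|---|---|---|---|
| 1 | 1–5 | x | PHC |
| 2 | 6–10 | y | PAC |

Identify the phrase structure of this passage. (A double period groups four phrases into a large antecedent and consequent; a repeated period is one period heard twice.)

Phrase 1 ends with a Phrygian half cadence (weaker) and phrase 2 with a perfect authentic cadence (stronger): antecedent + consequent = a period.
The two phrases open with different material (x / y), so the period is contrasting.

contrasting period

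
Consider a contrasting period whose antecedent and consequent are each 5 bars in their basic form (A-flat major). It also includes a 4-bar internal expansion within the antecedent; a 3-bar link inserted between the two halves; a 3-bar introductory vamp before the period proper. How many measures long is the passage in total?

Basic contrasting period: 5 + 5 = 10 bars.
10 (basic form) + 4 (internal expansion) + 3 (link) + 3 (introduction) = 20.

20 measures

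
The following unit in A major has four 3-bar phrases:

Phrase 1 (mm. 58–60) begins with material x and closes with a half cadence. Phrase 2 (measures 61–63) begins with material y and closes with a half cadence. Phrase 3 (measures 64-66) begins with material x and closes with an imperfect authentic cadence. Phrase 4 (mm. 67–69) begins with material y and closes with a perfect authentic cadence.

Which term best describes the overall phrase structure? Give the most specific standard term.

parallel double period

Four phrases in two halves: the first half (measures 58–63) ends with a half cadence, the second (bars 64–69) with a perfect authentic cadence — a large antecedent–consequent pair, i.e. a double period.
Phrase 3 begins with the same material as phrase 1, making it parallel.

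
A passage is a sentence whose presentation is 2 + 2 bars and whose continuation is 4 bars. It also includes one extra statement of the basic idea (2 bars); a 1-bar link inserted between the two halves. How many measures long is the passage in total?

11 measures

Basic sentence: 2 + 2 + 4 = 8 bars.
8 (basic form) + 2 (extra statement) + 1 (link) = 11.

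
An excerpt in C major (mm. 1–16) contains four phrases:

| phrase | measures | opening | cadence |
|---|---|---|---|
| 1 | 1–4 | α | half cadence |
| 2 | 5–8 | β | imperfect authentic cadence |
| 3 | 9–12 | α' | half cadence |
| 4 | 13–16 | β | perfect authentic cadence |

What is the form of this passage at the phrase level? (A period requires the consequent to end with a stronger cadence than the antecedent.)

Four phrases in two halves: the first half (measures 1-8) ends with an imperfect authentic cadence, the second (bars 9–16) with a perfect authentic cadence — a large antecedent–consequent pair, i.e. a double period.
Phrase 3 begins with the same material as phrase 1, making it parallel.

parallel double period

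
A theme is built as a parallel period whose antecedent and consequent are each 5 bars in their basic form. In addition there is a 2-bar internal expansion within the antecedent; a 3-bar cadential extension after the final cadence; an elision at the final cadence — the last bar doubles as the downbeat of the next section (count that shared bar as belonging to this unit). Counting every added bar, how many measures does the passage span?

15 measures

Basic parallel period: 5 + 5 = 10 bars.
10 (basic form) + 2 (internal expansion) + 3 (cadential extension) = 15.
The elision shares a bar with the next section but does not change this unit's count.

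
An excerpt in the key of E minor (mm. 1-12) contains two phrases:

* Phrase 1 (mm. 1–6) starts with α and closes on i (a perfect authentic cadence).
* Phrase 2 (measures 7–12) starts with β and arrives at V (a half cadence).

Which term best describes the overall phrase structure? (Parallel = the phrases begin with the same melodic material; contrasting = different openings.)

The second phrase closes with a half cadence, which is not stronger than the first phrase's perfect authentic cadence; without a weak→strong cadential pair there is no antecedent–consequent relationship, so this is a phrase group rather than a period.

phrase group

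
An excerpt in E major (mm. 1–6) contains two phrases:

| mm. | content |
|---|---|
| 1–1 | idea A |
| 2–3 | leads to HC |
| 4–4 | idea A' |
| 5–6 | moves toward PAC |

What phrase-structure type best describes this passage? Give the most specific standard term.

parallel period

Phrase 1 ends with a half cadence (weaker) and phrase 2 with a perfect authentic cadence (stronger): antecedent + consequent = a period.
The two phrases open with the same material (A / A'), so the period is parallel.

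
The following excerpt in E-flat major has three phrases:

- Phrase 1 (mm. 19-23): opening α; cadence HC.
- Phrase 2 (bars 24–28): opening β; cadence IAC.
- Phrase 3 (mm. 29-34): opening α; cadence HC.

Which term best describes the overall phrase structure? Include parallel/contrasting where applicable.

phrase group

The final phrase closes with a half cadence, which is not stronger than the preceding imperfect authentic cadence; the 3 phrases lack an overall antecedent–consequent design and so form a phrase group.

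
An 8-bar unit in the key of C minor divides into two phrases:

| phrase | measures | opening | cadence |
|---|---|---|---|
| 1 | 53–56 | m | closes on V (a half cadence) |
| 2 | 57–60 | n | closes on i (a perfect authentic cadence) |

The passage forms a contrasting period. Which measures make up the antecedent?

The antecedent is the phrase ending with the weaker cadence (half cadence, phrase 1) and the consequent the one ending more conclusively (perfect authentic cadence, phrase 2); the antecedent is mm. 53–56.

measures 53–56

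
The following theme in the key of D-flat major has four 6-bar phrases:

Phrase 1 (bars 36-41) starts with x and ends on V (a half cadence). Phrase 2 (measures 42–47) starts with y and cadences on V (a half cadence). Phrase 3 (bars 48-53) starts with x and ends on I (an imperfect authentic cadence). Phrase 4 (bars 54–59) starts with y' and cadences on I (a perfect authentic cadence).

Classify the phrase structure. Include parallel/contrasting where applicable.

Four phrases in two halves: the first half (measures 36-47) ends with a half cadence, the second (mm. 48-59) with a perfect authentic cadence — a large antecedent–consequent pair, i.e. a double period.
Phrase 3 begins with the same material as phrase 1, making it parallel.

parallel double period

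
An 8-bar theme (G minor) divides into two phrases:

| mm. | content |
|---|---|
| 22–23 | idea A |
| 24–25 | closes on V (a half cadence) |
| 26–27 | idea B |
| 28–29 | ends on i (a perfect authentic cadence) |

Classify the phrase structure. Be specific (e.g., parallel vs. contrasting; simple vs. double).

contrasting period

Phrase 1 ends with a half cadence (weaker) and phrase 2 with a perfect authentic cadence (stronger): antecedent + consequent = a period.
The two phrases open with different material (A / B), so the period is contrasting.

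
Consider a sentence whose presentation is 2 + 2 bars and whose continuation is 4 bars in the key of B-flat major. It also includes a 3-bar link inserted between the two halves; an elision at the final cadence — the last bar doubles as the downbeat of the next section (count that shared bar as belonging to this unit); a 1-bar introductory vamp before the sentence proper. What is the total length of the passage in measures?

12 measures

Basic sentence: 2 + 2 + 4 = 8 bars.
8 (basic form) + 3 (link) + 1 (introduction) = 12.
The elision shares a bar with the next section but does not change this unit's count.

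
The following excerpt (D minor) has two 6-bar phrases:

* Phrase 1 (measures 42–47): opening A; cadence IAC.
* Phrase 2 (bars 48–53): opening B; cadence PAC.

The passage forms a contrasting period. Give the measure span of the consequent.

measures 48–53

The phrase ending with the weaker cadence (imperfect authentic cadence) is the antecedent; the one ending more conclusively (perfect authentic cadence) is the consequent. The consequent is measures 48–53.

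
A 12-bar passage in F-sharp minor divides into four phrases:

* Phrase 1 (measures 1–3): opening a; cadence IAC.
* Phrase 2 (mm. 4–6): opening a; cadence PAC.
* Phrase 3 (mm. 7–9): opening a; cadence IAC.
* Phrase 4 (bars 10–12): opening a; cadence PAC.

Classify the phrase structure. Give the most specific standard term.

The cadence pattern IAC–PAC–IAC–PAC is weak–strong twice, and phrases 3–4 restate phrases 1–2: a period heard twice, not a double period (which would end weakly at phrase 2).

repeated period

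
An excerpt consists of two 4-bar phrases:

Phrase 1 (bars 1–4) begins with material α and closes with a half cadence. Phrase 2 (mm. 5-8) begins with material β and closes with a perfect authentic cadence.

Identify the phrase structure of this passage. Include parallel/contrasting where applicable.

contrasting period

Phrase 1 ends with a half cadence (weaker) and phrase 2 with a perfect authentic cadence (stronger): antecedent + consequent = a period.
The two phrases open with different material (α / β), so the period is contrasting.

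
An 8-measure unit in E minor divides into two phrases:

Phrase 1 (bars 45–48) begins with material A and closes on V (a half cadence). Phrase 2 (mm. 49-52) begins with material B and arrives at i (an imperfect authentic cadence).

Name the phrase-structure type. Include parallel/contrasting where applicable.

Phrase 1 ends with a half cadence (weaker) and phrase 2 with an imperfect authentic cadence (stronger): antecedent + consequent = a period.
The two phrases open with different material (A / B), so the period is contrasting.

contrasting period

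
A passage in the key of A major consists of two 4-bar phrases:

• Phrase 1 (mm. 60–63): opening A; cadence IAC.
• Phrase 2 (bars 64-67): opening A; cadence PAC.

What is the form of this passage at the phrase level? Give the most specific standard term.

parallel period

Phrase 1 ends with an imperfect authentic cadence (weaker) and phrase 2 with a perfect authentic cadence (stronger): antecedent + consequent = a period.
The two phrases open with the same material (A / A), so the period is parallel.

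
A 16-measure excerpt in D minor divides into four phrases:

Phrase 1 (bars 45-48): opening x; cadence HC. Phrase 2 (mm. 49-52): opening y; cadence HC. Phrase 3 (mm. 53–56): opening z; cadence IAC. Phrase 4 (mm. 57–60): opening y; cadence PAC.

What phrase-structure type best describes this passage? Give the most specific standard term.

contrasting double period

Four phrases in two halves: the first half (bars 45–52) ends with a half cadence, the second (mm. 53–60) with a perfect authentic cadence — a large antecedent–consequent pair, i.e. a double period.
Phrase 3 begins with different material from phrase 1, making it contrasting.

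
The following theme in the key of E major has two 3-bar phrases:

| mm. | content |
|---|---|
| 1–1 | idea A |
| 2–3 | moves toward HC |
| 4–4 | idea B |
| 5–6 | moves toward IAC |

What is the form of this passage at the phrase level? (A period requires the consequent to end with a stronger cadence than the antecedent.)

contrasting period

Phrase 1 ends with a half cadence (weaker) and phrase 2 with an imperfect authentic cadence (stronger): antecedent + consequent = a period.
The two phrases open with different material (A / B), so the period is contrasting.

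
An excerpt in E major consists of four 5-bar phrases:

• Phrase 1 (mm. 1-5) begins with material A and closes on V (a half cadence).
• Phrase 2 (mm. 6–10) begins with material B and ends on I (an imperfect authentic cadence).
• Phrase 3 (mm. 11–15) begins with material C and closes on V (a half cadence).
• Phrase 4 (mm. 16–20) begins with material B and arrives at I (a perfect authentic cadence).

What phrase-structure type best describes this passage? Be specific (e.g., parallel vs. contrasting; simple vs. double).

contrasting double period

Four phrases in two halves: the first half (mm. 1–10) ends with an imperfect authentic cadence, the second (measures 11–20) with a perfect authentic cadence — a large antecedent–consequent pair, i.e. a double period.
Phrase 3 begins with different material from phrase 1, making it contrasting.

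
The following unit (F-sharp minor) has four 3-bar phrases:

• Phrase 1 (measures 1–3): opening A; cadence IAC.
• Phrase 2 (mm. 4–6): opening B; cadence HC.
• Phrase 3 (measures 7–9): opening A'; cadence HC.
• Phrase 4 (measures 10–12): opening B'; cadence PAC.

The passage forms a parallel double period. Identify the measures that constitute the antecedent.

In a double period the four phrases pair into a large antecedent (phrases 1–2, ending half cadence) and a large consequent (phrases 3–4, ending perfect authentic cadence). The antecedent spans measures 1–6.

measures 1–6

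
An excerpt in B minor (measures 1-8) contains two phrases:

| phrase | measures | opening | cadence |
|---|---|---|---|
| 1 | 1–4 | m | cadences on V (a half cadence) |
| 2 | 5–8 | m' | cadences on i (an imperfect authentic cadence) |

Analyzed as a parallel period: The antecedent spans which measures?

The antecedent is the phrase ending with the weaker cadence (half cadence, phrase 1) and the consequent the one ending more conclusively (imperfect authentic cadence, phrase 2); the antecedent is measures 1–4.

measures 1–4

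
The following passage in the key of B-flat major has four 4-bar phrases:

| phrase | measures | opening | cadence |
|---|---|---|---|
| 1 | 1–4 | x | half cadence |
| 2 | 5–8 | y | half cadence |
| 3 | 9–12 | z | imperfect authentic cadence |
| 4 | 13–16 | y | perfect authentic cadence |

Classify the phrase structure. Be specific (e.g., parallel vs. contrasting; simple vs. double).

contrasting double period

Four phrases in two halves: the first half (mm. 1-8) ends with a half cadence, the second (measures 9-16) with a perfect authentic cadence — a large antecedent–consequent pair, i.e. a double period.
Phrase 3 begins with different material from phrase 1, making it contrasting.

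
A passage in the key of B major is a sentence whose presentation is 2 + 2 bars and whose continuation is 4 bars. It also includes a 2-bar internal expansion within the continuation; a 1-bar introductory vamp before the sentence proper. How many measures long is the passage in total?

11 measures

Basic sentence: 2 + 2 + 4 = 8 bars.
8 (basic form) + 2 (internal expansion) + 1 (introduction) = 11.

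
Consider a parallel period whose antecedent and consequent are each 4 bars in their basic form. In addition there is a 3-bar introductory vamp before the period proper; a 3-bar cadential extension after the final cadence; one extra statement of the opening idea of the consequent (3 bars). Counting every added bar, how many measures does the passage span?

Basic parallel period: 4 + 4 = 8 bars.
8 (basic form) + 3 (introduction) + 3 (cadential extension) + 3 (extra statement) = 17.

17 measures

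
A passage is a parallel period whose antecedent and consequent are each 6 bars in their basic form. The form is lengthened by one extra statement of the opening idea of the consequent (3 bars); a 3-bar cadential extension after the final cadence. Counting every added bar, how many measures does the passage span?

18 measures

Basic parallel period: 6 + 6 = 12 bars.
12 (basic form) + 3 (extra statement) + 3 (cadential extension) = 18.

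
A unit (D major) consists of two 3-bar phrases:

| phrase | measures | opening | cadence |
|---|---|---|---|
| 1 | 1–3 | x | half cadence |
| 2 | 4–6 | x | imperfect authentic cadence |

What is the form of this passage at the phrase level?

Phrase 1 ends with a half cadence (weaker) and phrase 2 with an imperfect authentic cadence (stronger): antecedent + consequent = a period.
The two phrases open with the same material (x / x), so the period is parallel.

parallel period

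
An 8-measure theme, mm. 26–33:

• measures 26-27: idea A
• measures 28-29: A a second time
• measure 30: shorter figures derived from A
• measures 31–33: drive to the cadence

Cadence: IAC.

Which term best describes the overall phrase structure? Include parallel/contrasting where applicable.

Basic idea (mm. 26–27) + its repetition (measures 28–29) form the presentation; fragmentation and cadence (measures 30–33) form the continuation — the 8-bar whole is a sentence.

sentence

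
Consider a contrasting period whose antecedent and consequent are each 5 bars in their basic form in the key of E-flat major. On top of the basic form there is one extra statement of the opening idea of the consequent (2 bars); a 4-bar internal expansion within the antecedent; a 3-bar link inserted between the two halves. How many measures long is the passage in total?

19 measures

Basic contrasting period: 5 + 5 = 10 bars.
10 (basic form) + 2 (extra statement) + 4 (internal expansion) + 3 (link) = 19.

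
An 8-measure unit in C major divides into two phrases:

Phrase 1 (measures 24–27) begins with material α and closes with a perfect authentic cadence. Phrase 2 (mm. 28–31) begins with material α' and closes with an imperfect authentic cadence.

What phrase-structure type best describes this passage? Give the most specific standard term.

The second phrase closes with an imperfect authentic cadence, which is not stronger than the first phrase's perfect authentic cadence; without a weak→strong cadential pair there is no antecedent–consequent relationship, so this is a phrase group rather than a period.

phrase group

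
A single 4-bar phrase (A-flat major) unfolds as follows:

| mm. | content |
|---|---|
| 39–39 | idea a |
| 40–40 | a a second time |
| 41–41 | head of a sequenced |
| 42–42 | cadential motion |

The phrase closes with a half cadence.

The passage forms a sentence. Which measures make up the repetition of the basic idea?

The presentation of a sentence is the basic idea (measure 39) plus its repetition (m. 40); the repetition of the basic idea is therefore measure 40.

measures 40–40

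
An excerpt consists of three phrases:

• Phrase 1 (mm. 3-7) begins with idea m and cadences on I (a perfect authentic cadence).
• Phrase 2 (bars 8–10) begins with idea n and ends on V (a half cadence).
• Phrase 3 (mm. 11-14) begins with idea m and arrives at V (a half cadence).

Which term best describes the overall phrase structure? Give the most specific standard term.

phrase group

The final phrase closes with a half cadence, which is not stronger than the preceding half cadence; the 3 phrases lack an overall antecedent–consequent design and so form a phrase group.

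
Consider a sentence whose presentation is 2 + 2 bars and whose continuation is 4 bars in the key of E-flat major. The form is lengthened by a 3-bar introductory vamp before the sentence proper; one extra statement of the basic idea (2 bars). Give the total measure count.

Basic sentence: 2 + 2 + 4 = 8 bars.
8 (basic form) + 3 (introduction) + 2 (extra statement) = 13.

13 measures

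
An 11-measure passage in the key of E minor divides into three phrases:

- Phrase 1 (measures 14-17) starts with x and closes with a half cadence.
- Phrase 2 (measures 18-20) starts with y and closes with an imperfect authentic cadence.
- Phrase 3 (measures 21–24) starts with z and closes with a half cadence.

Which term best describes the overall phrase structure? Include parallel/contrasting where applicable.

The final phrase closes with a half cadence, which is not stronger than the preceding imperfect authentic cadence; the 3 phrases lack an overall antecedent–consequent design and so form a phrase group.

phrase group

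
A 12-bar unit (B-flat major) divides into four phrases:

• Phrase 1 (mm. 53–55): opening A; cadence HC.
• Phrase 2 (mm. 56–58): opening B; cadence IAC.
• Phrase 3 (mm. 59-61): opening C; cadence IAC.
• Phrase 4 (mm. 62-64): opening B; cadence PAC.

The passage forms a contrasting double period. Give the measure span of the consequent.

In a double period the first pair of phrases (ending imperfect authentic cadence) is the large antecedent and the second pair (ending perfect authentic cadence) is the large consequent; the consequent is measures 59–64.

measures 59–64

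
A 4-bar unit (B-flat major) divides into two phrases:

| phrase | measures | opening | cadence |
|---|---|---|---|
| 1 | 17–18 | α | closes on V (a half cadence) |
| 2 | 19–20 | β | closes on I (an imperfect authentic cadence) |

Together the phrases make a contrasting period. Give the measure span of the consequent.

The phrase ending with the weaker cadence (half cadence) is the antecedent; the one ending more conclusively (imperfect authentic cadence) is the consequent. The consequent is measures 19–20.

measures 19–20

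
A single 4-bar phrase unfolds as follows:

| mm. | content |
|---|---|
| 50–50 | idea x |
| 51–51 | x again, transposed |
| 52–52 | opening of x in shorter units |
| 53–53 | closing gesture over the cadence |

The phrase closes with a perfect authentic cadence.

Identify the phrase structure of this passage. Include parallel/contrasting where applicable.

Basic idea (measure 50) + its repetition (measure 51) form the presentation; fragmentation and cadence (bars 52–53) form the continuation — the 4-bar whole is a sentence.

sentence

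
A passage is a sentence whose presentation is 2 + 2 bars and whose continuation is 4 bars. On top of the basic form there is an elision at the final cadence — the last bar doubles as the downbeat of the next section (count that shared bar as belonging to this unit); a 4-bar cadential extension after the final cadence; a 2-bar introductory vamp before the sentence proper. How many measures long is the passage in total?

14 measures

Basic sentence: 2 + 2 + 4 = 8 bars.
8 (basic form) + 4 (cadential extension) + 2 (introduction) = 14.
The elision shares a bar with the next section but does not change this unit's count.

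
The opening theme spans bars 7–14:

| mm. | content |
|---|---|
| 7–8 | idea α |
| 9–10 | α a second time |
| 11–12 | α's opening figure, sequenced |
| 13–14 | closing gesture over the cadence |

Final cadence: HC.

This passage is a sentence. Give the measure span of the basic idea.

The presentation of a sentence is the basic idea (mm. 7-8) plus its repetition (measures 9–10); the basic idea is therefore mm. 7-8.

measures 7–8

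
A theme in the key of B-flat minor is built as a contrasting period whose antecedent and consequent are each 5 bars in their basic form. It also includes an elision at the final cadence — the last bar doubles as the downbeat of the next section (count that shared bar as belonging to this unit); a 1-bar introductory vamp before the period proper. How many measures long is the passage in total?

Basic contrasting period: 5 + 5 = 10 bars.
10 (basic form) + 1 (introduction) = 11.
The elision shares a bar with the next section but does not change this unit's count.

11 measures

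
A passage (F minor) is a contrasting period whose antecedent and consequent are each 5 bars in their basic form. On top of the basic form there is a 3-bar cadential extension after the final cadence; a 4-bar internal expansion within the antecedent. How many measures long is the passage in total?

Basic contrasting period: 5 + 5 = 10 bars.
10 (basic form) + 3 (cadential extension) + 4 (internal expansion) = 17.

17 measures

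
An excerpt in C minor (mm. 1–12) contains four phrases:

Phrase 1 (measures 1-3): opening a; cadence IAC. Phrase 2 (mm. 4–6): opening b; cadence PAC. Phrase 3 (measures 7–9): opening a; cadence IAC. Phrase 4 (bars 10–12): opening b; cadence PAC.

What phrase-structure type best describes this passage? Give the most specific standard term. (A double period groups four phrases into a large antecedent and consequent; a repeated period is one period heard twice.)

repeated period

The cadence pattern IAC–PAC–IAC–PAC is weak–strong twice, and phrases 3–4 restate phrases 1–2: a period heard twice, not a double period (which would end weakly at phrase 2).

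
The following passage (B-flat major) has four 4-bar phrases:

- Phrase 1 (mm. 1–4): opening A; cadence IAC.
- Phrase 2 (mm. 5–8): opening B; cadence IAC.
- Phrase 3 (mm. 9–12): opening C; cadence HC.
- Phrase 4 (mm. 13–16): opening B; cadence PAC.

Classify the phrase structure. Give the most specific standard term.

Four phrases in two halves: the first half (bars 1-8) ends with an imperfect authentic cadence, the second (mm. 9-16) with a perfect authentic cadence — a large antecedent–consequent pair, i.e. a double period.
Phrase 3 begins with different material from phrase 1, making it contrasting.

contrasting double period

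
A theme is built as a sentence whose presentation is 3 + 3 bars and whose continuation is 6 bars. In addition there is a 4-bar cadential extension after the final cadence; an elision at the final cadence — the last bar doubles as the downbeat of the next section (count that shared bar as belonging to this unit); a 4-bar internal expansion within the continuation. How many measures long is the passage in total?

Basic sentence: 3 + 3 + 6 = 12 bars.
12 (basic form) + 4 (cadential extension) + 4 (internal expansion) = 20.
The elision shares a bar with the next section but does not change this unit's count.

20 measures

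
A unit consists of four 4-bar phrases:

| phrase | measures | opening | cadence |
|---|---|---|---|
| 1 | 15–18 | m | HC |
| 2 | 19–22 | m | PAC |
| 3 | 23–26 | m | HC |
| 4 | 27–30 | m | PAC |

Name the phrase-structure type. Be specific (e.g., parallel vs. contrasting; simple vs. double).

The cadence pattern HC–PAC–HC–PAC is weak–strong twice, and phrases 3–4 restate phrases 1–2: a period heard twice, not a double period (which would end weakly at phrase 2).

repeated period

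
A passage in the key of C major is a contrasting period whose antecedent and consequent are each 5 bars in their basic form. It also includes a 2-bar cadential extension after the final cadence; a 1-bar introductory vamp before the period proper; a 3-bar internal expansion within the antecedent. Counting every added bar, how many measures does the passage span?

16 measures

Basic contrasting period: 5 + 5 = 10 bars.
10 (basic form) + 2 (cadential extension) + 1 (introduction) + 3 (internal expansion) = 16.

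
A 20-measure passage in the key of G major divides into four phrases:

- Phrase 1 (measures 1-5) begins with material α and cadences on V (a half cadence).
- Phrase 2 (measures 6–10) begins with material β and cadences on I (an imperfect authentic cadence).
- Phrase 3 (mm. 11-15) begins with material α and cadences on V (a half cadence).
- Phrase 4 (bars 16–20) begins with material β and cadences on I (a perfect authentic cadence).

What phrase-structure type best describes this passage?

parallel double period

Four phrases in two halves: the first half (mm. 1–10) ends with an imperfect authentic cadence, the second (measures 11–20) with a perfect authentic cadence — a large antecedent–consequent pair, i.e. a double period.
Phrase 3 begins with the same material as phrase 1, making it parallel.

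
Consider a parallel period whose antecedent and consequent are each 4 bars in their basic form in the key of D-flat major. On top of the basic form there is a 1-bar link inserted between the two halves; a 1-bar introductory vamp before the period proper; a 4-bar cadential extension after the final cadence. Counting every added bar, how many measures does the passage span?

Basic parallel period: 4 + 4 = 8 bars.
8 (basic form) + 1 (link) + 1 (introduction) + 4 (cadential extension) = 14.

14 measures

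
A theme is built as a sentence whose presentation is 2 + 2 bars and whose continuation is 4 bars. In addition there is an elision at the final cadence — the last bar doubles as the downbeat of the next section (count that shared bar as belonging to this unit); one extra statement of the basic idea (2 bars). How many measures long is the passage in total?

Basic sentence: 2 + 2 + 4 = 8 bars.
8 (basic form) + 2 (extra statement) = 10.
The elision shares a bar with the next section but does not change this unit's count.

10 measures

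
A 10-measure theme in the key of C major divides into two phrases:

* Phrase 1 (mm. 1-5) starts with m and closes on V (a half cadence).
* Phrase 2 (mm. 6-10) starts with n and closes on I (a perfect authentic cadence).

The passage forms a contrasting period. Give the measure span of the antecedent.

measures 1–5

The phrase ending with the weaker cadence (half cadence) is the antecedent; the one ending more conclusively (perfect authentic cadence) is the consequent. The antecedent is measures 1–5.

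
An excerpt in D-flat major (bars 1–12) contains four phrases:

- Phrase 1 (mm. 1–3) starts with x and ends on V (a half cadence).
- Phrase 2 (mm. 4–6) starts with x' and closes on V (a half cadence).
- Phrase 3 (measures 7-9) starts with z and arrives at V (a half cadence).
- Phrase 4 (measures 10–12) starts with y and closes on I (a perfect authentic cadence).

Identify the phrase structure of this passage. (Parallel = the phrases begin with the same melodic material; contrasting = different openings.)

contrasting double period

Four phrases in two halves: the first half (mm. 1–6) ends with a half cadence, the second (bars 7–12) with a perfect authentic cadence — a large antecedent–consequent pair, i.e. a double period.
Phrase 3 begins with different material from phrase 1, making it contrasting.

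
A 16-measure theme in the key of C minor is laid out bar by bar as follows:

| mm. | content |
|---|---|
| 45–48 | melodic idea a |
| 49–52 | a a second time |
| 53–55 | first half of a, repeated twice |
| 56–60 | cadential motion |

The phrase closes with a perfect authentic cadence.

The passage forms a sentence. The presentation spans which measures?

The presentation of a sentence is the basic idea (measures 45-48) plus its repetition (mm. 49-52); the presentation is therefore bars 45–52.

measures 45–52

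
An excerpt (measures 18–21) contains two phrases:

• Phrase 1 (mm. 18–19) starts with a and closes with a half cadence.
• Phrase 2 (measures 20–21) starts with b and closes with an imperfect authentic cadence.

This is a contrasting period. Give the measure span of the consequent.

The phrase ending with the weaker cadence (half cadence) is the antecedent; the one ending more conclusively (imperfect authentic cadence) is the consequent. The consequent is measures 20–21.

measures 20–21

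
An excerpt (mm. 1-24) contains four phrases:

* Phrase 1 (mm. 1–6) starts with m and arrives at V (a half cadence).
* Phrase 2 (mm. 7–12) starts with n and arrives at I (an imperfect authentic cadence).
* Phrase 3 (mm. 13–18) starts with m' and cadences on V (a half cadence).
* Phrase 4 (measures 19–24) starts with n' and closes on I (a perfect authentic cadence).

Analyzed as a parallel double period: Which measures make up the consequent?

In a double period the four phrases pair into a large antecedent (phrases 1–2, ending imperfect authentic cadence) and a large consequent (phrases 3–4, ending perfect authentic cadence). The consequent spans mm. 13–24.

measures 13–24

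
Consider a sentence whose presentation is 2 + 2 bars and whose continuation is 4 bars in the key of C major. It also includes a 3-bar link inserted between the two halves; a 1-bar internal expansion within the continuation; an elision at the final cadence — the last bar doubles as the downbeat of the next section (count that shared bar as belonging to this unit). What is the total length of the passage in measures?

Basic sentence: 2 + 2 + 4 = 8 bars.
8 (basic form) + 3 (link) + 1 (internal expansion) = 12.
The elision shares a bar with the next section but does not change this unit's count.

12 measures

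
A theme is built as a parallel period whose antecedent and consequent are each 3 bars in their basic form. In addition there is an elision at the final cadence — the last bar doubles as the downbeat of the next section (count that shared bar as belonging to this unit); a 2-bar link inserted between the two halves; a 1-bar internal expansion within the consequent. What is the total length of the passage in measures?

Basic parallel period: 3 + 3 = 6 bars.
6 (basic form) + 2 (link) + 1 (internal expansion) = 9.
The elision shares a bar with the next section but does not change this unit's count.

9 measures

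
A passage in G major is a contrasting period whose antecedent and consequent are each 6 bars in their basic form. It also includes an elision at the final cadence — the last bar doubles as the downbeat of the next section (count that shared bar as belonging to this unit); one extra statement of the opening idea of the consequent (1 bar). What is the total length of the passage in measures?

Basic contrasting period: 6 + 6 = 12 bars.
12 (basic form) + 1 (extra statement) = 13.
The elision shares a bar with the next section but does not change this unit's count.

13 measures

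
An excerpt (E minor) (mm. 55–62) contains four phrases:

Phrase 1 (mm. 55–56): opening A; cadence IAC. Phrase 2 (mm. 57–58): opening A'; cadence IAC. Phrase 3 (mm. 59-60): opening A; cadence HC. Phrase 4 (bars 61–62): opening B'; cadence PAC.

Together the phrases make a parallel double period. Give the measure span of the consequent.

measures 59–62

In a double period the first pair of phrases (ending imperfect authentic cadence) is the large antecedent and the second pair (ending perfect authentic cadence) is the large consequent; the consequent is measures 59–62.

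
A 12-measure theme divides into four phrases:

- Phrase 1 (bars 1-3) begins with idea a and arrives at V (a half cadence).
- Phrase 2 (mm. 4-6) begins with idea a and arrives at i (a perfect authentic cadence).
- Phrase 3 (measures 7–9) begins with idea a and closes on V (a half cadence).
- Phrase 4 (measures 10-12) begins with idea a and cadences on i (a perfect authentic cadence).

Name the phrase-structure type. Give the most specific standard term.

The cadence pattern HC–PAC–HC–PAC is weak–strong twice, and phrases 3–4 restate phrases 1–2: a period heard twice, not a double period (which would end weakly at phrase 2).

repeated period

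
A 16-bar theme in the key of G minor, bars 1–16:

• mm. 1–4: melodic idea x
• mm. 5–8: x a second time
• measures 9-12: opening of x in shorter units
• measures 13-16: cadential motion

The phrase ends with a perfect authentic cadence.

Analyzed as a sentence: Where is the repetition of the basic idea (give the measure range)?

measures 5–8

The presentation of a sentence is the basic idea (measures 1-4) plus its repetition (mm. 5-8); the repetition of the basic idea is therefore bars 5–8.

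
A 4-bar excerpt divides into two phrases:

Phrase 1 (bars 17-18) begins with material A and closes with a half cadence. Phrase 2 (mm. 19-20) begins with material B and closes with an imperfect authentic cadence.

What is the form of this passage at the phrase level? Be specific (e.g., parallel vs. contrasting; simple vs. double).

Phrase 1 ends with a half cadence (weaker) and phrase 2 with an imperfect authentic cadence (stronger): antecedent + consequent = a period.
The two phrases open with different material (A / B), so the period is contrasting.

contrasting period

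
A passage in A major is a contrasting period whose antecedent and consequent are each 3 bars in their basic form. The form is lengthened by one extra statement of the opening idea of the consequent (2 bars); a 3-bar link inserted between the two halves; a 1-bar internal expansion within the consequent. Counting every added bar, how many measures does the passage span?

Basic contrasting period: 3 + 3 = 6 bars.
6 (basic form) + 2 (extra statement) + 3 (link) + 1 (internal expansion) = 12.

12 measures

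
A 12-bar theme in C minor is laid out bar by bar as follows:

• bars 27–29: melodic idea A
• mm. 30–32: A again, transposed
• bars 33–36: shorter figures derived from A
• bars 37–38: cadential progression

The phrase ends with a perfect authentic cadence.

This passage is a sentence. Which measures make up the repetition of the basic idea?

measures 30–32

The presentation of a sentence is the basic idea (measures 27–29) plus its repetition (mm. 30–32); the repetition of the basic idea is therefore measures 30–32.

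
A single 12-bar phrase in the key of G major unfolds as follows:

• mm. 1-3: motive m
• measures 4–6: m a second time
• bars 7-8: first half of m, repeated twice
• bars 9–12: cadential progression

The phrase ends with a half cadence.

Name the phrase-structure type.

Basic idea (mm. 1–3) + its repetition (measures 4–6) form the presentation; fragmentation and cadence (mm. 7-12) form the continuation — the 12-bar whole is a sentence.

sentence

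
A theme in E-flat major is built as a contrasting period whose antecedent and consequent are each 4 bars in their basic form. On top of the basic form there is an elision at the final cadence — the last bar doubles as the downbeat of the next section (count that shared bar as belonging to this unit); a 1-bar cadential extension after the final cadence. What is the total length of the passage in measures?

9 measures

Basic contrasting period: 4 + 4 = 8 bars.
8 (basic form) + 1 (cadential extension) = 9.
The elision shares a bar with the next section but does not change this unit's count.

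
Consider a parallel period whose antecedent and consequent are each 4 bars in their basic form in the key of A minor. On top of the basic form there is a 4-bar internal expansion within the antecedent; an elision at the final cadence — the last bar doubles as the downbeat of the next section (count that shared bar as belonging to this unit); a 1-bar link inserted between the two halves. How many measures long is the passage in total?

13 measures

Basic parallel period: 4 + 4 = 8 bars.
8 (basic form) + 4 (internal expansion) + 1 (link) = 13.
The elision shares a bar with the next section but does not change this unit's count.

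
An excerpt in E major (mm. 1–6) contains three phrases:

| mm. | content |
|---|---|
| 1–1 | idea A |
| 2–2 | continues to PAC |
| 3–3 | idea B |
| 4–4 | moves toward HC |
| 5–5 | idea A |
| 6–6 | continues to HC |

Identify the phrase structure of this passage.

phrase group

The final phrase closes with a half cadence, which is not stronger than the preceding half cadence; the 3 phrases lack an overall antecedent–consequent design and so form a phrase group.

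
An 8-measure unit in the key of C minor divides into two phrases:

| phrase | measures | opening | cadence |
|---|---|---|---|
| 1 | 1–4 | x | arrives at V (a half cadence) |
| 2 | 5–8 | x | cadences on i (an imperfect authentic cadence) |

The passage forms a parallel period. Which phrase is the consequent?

phrase 2

The phrase ending with the weaker cadence (half cadence) is the antecedent; the one ending more conclusively (imperfect authentic cadence) is the consequent. The consequent is phrase 2.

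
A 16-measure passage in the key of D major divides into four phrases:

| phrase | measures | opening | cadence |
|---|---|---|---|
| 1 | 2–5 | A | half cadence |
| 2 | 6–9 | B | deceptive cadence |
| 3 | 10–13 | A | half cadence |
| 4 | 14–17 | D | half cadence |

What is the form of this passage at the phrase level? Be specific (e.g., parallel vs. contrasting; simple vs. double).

Phrase 4 ends with a half cadence, no stronger than phrase 2's deceptive cadence, so the four phrases do not form a double period; nor do phrases 3–4 duplicate 1–2, so it is not a repeated period. With no phrase reaching a conclusive cadence, the passage is a phrase group.

phrase group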